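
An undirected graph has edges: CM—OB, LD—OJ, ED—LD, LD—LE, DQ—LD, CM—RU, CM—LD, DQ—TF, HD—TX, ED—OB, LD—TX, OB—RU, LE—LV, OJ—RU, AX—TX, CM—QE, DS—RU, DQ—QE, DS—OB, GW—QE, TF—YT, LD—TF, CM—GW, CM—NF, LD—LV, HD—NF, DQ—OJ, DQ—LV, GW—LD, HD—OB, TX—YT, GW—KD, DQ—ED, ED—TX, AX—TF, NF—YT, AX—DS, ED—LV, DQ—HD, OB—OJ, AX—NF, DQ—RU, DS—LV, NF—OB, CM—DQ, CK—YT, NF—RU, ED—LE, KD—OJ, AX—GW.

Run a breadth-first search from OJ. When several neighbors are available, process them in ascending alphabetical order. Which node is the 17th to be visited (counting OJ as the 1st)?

NF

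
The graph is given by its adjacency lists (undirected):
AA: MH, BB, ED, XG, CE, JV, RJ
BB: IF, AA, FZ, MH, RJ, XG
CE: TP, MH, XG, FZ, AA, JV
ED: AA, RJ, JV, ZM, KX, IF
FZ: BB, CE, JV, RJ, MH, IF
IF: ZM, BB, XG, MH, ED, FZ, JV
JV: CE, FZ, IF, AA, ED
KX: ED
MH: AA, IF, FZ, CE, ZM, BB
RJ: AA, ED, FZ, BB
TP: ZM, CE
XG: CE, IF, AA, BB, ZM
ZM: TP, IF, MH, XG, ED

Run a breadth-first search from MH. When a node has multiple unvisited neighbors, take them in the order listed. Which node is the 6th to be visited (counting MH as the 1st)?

Visit MH; enqueue AA, IF, FZ, CE, ZM, BB → queue [AA, IF, FZ, CE, ZM, BB]
Visit AA; enqueue ED, XG, JV, RJ → queue [IF, FZ, CE, ZM, BB, ED, XG, JV, RJ]
Visit IF → queue [FZ, CE, ZM, BB, ED, XG, JV, RJ]
Visit FZ → queue [CE, ZM, BB, ED, XG, JV, RJ]
Visit CE; enqueue TP → queue [ZM, BB, ED, XG, JV, RJ, TP]
Visit ZM → queue [BB, ED, XG, JV, RJ, TP]
Visit BB → queue [ED, XG, JV, RJ, TP]
Visit ED; enqueue KX → queue [XG, JV, RJ, TP, KX]
Visit XG → queue [JV, RJ, TP, KX]
Visit JV → queue [RJ, TP, KX]
Visit RJ → queue [TP, KX]
Visit TP → queue [KX]
Visit KX → queue []

Visit order: MH, AA, IF, FZ, CE, ZM, BB, ED, XG, JV, RJ, TP, KX

ZM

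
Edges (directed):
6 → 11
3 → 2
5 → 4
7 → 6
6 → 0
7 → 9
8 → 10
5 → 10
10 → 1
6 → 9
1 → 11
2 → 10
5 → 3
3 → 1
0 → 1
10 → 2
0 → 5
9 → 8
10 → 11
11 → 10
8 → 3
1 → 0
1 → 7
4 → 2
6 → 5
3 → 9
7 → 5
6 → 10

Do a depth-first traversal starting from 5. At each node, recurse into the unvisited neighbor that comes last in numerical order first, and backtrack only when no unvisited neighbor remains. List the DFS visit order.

Visit 5
5 → 10
10 → 11
10 → 2
10 → 1
1 → 7
7 → 9
9 → 8
8 → 3
7 → 6
6 → 0
5 → 4

5, 10, 11, 2, 1, 7, 9, 8, 3, 6, 0, 4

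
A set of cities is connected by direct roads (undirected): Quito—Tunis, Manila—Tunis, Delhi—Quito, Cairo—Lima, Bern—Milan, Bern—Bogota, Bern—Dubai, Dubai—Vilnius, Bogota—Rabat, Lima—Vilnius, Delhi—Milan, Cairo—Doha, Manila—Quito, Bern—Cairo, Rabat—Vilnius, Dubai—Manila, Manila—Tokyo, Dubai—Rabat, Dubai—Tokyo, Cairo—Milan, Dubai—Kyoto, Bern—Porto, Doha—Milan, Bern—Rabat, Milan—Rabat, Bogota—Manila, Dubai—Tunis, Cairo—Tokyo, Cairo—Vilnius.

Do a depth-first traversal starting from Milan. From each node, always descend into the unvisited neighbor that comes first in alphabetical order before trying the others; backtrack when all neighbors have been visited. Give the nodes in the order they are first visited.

Milan -> Bern -> Bogota -> Manila -> Dubai -> Kyoto -> Rabat -> Vilnius -> Cairo -> Doha -> Lima -> Tokyo -> Tunis -> Quito -> Delhi -> Porto

Visit Milan
Milan → Bern
Bern → Bogota
Bogota → Manila
Manila → Dubai
Dubai → Kyoto
Dubai → Rabat
Rabat → Vilnius
Vilnius → Cairo
Cairo → Doha
Cairo → Lima
Cairo → Tokyo
Dubai → Tunis
Tunis → Quito
Quito → Delhi
Bern → Porto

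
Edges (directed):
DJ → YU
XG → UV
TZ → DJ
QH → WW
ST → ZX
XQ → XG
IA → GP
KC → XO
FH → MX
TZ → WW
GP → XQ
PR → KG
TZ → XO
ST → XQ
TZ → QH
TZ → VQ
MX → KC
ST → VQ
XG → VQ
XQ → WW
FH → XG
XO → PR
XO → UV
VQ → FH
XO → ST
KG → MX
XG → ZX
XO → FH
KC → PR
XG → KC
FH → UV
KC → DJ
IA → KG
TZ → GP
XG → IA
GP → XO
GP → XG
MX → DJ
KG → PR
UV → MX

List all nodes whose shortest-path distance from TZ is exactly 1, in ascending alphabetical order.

Level 0: TZ
Level 1: DJ, GP, QH, VQ, WW, XO
Level 2: FH, PR, ST, UV, XG, XQ, YU
Level 3: IA, KC, KG, MX, ZX

DJ, GP, QH, VQ, WW, XO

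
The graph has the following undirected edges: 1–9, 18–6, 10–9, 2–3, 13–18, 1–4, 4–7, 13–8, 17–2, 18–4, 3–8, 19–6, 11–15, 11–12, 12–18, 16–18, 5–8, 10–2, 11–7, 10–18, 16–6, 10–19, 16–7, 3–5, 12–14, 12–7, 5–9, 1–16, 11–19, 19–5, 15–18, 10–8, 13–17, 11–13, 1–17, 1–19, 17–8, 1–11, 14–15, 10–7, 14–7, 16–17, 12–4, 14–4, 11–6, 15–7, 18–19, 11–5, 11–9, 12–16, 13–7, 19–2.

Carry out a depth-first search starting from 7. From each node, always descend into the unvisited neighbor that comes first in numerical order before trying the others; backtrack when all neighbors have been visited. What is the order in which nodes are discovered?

7 -> 4 -> 1 -> 9 -> 5 -> 3 -> 2 -> 10 -> 8 -> 13 -> 11 -> 6 -> 16 -> 12 -> 14 -> 15 -> 18 -> 19 -> 17

Visit 7
7 → 4
4 → 1
1 → 9
9 → 5
5 → 3
3 → 2
2 → 10
10 → 8
8 → 13
13 → 11
11 → 6
6 → 16
16 → 12
12 → 14
14 → 15
15 → 18
18 → 19
16 → 17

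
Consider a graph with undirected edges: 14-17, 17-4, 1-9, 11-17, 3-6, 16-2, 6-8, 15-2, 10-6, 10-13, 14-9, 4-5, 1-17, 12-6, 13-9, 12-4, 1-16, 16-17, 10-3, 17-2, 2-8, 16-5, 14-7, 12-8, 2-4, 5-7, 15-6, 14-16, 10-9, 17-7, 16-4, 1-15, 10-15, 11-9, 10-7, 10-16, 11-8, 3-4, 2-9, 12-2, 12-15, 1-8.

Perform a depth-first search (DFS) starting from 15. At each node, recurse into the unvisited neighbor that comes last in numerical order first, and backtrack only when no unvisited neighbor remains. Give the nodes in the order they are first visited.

15, 12, 8, 11, 17, 16, 14, 9, 13, 10, 7, 5, 4, 3, 6, 2, 1

Visit 15
15 → 12
12 → 8
8 → 11
11 → 17
17 → 16
16 → 14
14 → 9
9 → 13
13 → 10
10 → 7
7 → 5
5 → 4
4 → 3
3 → 6
4 → 2
9 → 1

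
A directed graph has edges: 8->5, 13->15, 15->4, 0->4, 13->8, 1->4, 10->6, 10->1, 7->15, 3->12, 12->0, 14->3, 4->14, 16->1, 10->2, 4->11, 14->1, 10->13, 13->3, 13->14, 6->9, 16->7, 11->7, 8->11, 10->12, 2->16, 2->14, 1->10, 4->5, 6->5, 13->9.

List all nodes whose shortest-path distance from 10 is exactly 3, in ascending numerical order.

Level 0: 10
Level 1: 1, 2, 6, 12, 13
Level 2: 0, 3, 4, 5, 8, 9, 14, 15, 16
Level 3: 7, 11

7, 11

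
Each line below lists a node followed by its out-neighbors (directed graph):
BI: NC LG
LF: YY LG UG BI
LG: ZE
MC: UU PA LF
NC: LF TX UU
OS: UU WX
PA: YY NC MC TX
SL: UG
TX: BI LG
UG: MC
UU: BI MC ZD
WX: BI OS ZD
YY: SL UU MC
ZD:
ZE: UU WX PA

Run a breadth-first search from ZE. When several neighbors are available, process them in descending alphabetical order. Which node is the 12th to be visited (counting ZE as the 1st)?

LG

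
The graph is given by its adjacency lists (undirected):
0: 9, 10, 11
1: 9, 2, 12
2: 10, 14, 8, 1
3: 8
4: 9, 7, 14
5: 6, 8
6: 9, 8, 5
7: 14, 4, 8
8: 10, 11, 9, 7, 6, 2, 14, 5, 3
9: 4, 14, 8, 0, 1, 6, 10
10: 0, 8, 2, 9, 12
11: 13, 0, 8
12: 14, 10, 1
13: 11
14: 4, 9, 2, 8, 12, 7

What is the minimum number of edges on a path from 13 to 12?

Level 0: 13
Level 1: 11
Level 2: 0, 8
Level 3: 2, 3, 5, 6, 7, 9, 10, 14
Level 4: 1, 4, 12
12 first appears at level 4.

4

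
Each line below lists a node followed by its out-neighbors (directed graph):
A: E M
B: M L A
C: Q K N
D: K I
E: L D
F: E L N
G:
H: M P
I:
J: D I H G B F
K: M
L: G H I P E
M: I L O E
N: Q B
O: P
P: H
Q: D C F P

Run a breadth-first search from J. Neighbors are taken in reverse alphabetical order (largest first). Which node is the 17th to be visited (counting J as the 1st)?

Visit J; enqueue I, H, G, F, D, B → queue [I, H, G, F, D, B]
Visit I → queue [H, G, F, D, B]
Visit H; enqueue P, M → queue [G, F, D, B, P, M]
Visit G → queue [F, D, B, P, M]
Visit F; enqueue N, L, E → queue [D, B, P, M, N, L, E]
Visit D; enqueue K → queue [B, P, M, N, L, E, K]
Visit B; enqueue A → queue [P, M, N, L, E, K, A]
Visit P → queue [M, N, L, E, K, A]
Visit M; enqueue O → queue [N, L, E, K, A, O]
Visit N; enqueue Q → queue [L, E, K, A, O, Q]
Visit L → queue [E, K, A, O, Q]
Visit E → queue [K, A, O, Q]
Visit K → queue [A, O, Q]
Visit A → queue [O, Q]
Visit O → queue [Q]
Visit Q; enqueue C → queue [C]
Visit C → queue []

Visit order: J, I, H, G, F, D, B, P, M, N, L, E, K, A, O, Q, C

C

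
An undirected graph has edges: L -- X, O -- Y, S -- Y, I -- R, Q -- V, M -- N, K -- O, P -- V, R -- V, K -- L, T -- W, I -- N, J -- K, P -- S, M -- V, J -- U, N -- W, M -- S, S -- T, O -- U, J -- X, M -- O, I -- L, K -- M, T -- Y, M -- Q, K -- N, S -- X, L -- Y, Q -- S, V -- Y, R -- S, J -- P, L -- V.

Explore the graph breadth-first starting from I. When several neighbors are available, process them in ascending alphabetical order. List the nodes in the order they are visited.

Visit I; enqueue L, N, R → queue [L, N, R]
Visit L; enqueue K, V, X, Y → queue [N, R, K, V, X, Y]
Visit N; enqueue M, W → queue [R, K, V, X, Y, M, W]
Visit R; enqueue S → queue [K, V, X, Y, M, W, S]
Visit K; enqueue J, O → queue [V, X, Y, M, W, S, J, O]
Visit V; enqueue P, Q → queue [X, Y, M, W, S, J, O, P, Q]
Visit X → queue [Y, M, W, S, J, O, P, Q]
Visit Y; enqueue T → queue [M, W, S, J, O, P, Q, T]
Visit M → queue [W, S, J, O, P, Q, T]
Visit W → queue [S, J, O, P, Q, T]
Visit S → queue [J, O, P, Q, T]
Visit J; enqueue U → queue [O, P, Q, T, U]
Visit O → queue [P, Q, T, U]
Visit P → queue [Q, T, U]
Visit Q → queue [T, U]
Visit T → queue [U]
Visit U → queue []

I → L → N → R → K → V → X → Y → M → W → S → J → O → P → Q → T → U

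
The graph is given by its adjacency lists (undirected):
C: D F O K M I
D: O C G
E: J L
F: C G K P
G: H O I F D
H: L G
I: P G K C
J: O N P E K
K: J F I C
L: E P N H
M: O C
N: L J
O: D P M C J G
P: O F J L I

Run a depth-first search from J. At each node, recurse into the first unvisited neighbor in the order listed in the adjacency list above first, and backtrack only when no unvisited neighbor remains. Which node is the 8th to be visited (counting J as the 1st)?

Visit J
J → O
O → D
D → C
C → F
F → G
G → H
H → L
L → E
L → P
P → I
I → K
L → N
C → M

Visit order: J, O, D, C, F, G, H, L, E, P, I, K, N, M

L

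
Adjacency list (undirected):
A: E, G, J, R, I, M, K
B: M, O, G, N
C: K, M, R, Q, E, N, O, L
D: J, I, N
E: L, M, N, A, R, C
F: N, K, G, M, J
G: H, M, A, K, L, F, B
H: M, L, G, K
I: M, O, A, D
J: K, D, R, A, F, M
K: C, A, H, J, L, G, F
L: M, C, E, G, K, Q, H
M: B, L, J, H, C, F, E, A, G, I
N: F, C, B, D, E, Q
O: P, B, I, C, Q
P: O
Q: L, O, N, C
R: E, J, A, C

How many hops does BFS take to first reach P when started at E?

Level 0: E
Level 1: A, C, L, M, N, R
Level 2: B, D, F, G, H, I, J, K, O, Q
Level 3: P
P first appears at level 3.

3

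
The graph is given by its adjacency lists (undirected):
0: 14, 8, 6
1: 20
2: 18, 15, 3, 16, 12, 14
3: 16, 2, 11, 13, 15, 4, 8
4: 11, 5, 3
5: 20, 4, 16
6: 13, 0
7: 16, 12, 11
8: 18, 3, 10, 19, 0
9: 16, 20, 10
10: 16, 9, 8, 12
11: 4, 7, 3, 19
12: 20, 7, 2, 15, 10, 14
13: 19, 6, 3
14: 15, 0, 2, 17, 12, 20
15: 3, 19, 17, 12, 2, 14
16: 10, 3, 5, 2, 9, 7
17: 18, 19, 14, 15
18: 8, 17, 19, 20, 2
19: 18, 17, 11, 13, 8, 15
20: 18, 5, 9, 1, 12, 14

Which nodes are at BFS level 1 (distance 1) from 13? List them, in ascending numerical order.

3, 6, 19

Level 0: 13
Level 1: 3, 6, 19
Level 2: 0, 2, 4, 8, 11, 15, 16, 17, 18
Level 3: 5, 7, 9, 10, 12, 14, 20
Level 4: 1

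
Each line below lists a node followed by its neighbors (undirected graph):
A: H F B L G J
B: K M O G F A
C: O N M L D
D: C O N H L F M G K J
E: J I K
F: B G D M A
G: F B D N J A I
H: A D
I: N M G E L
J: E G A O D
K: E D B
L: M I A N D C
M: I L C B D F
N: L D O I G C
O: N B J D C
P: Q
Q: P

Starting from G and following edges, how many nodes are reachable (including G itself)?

15

BFS from G visits: G, F, B, D, N, J, A, I, M, K, O, C, H, L, E
Reachable nodes: 15 of 17 total.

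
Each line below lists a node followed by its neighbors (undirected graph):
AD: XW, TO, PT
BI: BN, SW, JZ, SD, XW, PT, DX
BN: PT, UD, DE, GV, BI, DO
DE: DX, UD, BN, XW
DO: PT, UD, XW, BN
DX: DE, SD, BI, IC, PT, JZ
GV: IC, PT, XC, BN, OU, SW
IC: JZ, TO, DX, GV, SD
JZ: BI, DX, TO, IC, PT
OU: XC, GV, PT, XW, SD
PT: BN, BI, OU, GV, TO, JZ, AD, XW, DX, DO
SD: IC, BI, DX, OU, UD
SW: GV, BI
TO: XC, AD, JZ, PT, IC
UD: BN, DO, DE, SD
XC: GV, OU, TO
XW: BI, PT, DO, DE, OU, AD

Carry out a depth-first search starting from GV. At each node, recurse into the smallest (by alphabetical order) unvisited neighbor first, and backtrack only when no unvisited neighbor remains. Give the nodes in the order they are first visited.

Visit GV
GV → BN
BN → BI
BI → DX
DX → DE
DE → UD
UD → DO
DO → PT
PT → AD
AD → TO
TO → IC
IC → JZ
IC → SD
SD → OU
OU → XC
OU → XW
BI → SW

GV, BN, BI, DX, DE, UD, DO, PT, AD, TO, IC, JZ, SD, OU, XC, XW, SW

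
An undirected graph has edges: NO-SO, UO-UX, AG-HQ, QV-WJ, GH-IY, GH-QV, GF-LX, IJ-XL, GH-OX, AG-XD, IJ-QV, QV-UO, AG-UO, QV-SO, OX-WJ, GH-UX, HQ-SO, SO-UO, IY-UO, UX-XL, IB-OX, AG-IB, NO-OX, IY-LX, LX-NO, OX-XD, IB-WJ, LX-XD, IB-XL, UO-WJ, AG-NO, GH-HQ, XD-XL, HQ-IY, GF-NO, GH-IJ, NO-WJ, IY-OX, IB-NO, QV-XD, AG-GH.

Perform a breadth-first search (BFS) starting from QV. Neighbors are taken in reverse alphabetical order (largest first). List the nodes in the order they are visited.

QV, XD, WJ, UO, SO, IJ, GH, XL, OX, LX, AG, NO, IB, UX, IY, HQ, GF

Visit QV; enqueue XD, WJ, UO, SO, IJ, GH → queue [XD, WJ, UO, SO, IJ, GH]
Visit XD; enqueue XL, OX, LX, AG → queue [WJ, UO, SO, IJ, GH, XL, OX, LX, AG]
Visit WJ; enqueue NO, IB → queue [UO, SO, IJ, GH, XL, OX, LX, AG, NO, IB]
Visit UO; enqueue UX, IY → queue [SO, IJ, GH, XL, OX, LX, AG, NO, IB, UX, IY]
Visit SO; enqueue HQ → queue [IJ, GH, XL, OX, LX, AG, NO, IB, UX, IY, HQ]
Visit IJ → queue [GH, XL, OX, LX, AG, NO, IB, UX, IY, HQ]
Visit GH → queue [XL, OX, LX, AG, NO, IB, UX, IY, HQ]
Visit XL → queue [OX, LX, AG, NO, IB, UX, IY, HQ]
Visit OX → queue [LX, AG, NO, IB, UX, IY, HQ]
Visit LX; enqueue GF → queue [AG, NO, IB, UX, IY, HQ, GF]
Visit AG → queue [NO, IB, UX, IY, HQ, GF]
Visit NO → queue [IB, UX, IY, HQ, GF]
Visit IB → queue [UX, IY, HQ, GF]
Visit UX → queue [IY, HQ, GF]
Visit IY → queue [HQ, GF]
Visit HQ → queue [GF]
Visit GF → queue []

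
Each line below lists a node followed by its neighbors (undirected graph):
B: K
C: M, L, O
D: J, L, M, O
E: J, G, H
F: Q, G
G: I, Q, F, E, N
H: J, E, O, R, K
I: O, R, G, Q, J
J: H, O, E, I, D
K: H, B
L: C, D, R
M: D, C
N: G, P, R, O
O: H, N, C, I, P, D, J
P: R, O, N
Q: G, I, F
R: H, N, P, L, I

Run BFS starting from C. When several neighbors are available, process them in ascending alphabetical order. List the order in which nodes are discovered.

C -> L -> M -> O -> D -> R -> H -> I -> J -> N -> P -> E -> K -> G -> Q -> B -> F

Visit C; enqueue L, M, O → queue [L, M, O]
Visit L; enqueue D, R → queue [M, O, D, R]
Visit M → queue [O, D, R]
Visit O; enqueue H, I, J, N, P → queue [D, R, H, I, J, N, P]
Visit D → queue [R, H, I, J, N, P]
Visit R → queue [H, I, J, N, P]
Visit H; enqueue E, K → queue [I, J, N, P, E, K]
Visit I; enqueue G, Q → queue [J, N, P, E, K, G, Q]
Visit J → queue [N, P, E, K, G, Q]
Visit N → queue [P, E, K, G, Q]
Visit P → queue [E, K, G, Q]
Visit E → queue [K, G, Q]
Visit K; enqueue B → queue [G, Q, B]
Visit G; enqueue F → queue [Q, B, F]
Visit Q → queue [B, F]
Visit B → queue [F]
Visit F → queue []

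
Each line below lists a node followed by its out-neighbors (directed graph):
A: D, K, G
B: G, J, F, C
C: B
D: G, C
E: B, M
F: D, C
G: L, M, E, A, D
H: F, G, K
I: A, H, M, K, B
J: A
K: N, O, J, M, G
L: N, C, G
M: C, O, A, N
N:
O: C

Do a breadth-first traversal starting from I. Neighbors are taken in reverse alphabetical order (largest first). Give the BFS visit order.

I, M, K, H, B, A, O, N, C, J, G, F, D, L, E

Visit I; enqueue M, K, H, B, A → queue [M, K, H, B, A]
Visit M; enqueue O, N, C → queue [K, H, B, A, O, N, C]
Visit K; enqueue J, G → queue [H, B, A, O, N, C, J, G]
Visit H; enqueue F → queue [B, A, O, N, C, J, G, F]
Visit B → queue [A, O, N, C, J, G, F]
Visit A; enqueue D → queue [O, N, C, J, G, F, D]
Visit O → queue [N, C, J, G, F, D]
Visit N → queue [C, J, G, F, D]
Visit C → queue [J, G, F, D]
Visit J → queue [G, F, D]
Visit G; enqueue L, E → queue [F, D, L, E]
Visit F → queue [D, L, E]
Visit D → queue [L, E]
Visit L → queue [E]
Visit E → queue []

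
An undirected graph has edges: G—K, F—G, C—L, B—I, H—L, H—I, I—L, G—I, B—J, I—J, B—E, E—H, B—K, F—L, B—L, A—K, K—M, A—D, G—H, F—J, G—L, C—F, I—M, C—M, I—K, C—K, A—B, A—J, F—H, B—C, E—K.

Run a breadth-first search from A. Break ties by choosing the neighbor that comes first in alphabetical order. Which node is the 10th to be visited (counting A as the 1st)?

Visit A; enqueue B, D, J, K → queue [B, D, J, K]
Visit B; enqueue C, E, I, L → queue [D, J, K, C, E, I, L]
Visit D → queue [J, K, C, E, I, L]
Visit J; enqueue F → queue [K, C, E, I, L, F]
Visit K; enqueue G, M → queue [C, E, I, L, F, G, M]
Visit C → queue [E, I, L, F, G, M]
Visit E; enqueue H → queue [I, L, F, G, M, H]
Visit I → queue [L, F, G, M, H]
Visit L → queue [F, G, M, H]
Visit F → queue [G, M, H]
Visit G → queue [M, H]
Visit M → queue [H]
Visit H → queue []

Visit order: A, B, D, J, K, C, E, I, L, F, G, M, H

F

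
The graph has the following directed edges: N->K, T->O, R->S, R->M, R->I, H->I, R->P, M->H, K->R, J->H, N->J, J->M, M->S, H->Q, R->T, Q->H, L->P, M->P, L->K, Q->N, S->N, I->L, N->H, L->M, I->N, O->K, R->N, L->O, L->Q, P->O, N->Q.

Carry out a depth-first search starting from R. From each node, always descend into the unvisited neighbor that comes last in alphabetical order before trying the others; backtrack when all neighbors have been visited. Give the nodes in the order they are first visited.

R T O K S N Q H I L P M J

Visit R
R → T
T → O
O → K
R → S
S → N
N → Q
Q → H
H → I
I → L
L → P
L → M
N → J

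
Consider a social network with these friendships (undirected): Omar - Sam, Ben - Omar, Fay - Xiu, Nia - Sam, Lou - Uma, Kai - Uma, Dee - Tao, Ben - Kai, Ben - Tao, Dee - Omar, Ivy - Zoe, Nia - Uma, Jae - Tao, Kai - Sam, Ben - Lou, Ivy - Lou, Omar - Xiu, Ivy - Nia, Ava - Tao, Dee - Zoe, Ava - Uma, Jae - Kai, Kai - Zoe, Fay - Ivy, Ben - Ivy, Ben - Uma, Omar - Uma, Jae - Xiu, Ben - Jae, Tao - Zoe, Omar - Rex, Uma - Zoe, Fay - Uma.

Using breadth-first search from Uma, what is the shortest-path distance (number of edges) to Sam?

Level 0: Uma
Level 1: Ava, Ben, Fay, Kai, Lou, Nia, Omar, Zoe
Level 2: Dee, Ivy, Jae, Rex, Sam, Tao, Xiu
Sam first appears at level 2.

2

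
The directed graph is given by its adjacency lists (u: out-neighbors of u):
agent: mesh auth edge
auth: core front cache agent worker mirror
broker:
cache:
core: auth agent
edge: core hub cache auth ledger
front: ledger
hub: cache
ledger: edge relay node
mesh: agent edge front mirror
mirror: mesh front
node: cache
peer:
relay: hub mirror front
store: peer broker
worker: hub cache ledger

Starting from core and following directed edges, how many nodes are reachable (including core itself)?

BFS from core visits: core, auth, agent, worker, mirror, front, cache, mesh, edge, ledger, hub, relay, node
Reachable nodes: 13 of 16 total.

13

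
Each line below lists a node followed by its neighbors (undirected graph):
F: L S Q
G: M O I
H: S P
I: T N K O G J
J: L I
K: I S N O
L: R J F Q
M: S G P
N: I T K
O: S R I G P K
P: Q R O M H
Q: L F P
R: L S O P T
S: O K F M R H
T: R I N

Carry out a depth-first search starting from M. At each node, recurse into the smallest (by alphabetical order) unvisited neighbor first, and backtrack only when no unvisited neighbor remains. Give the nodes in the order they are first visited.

Visit M
M → G
G → I
I → J
J → L
L → F
F → Q
Q → P
P → H
H → S
S → K
K → N
N → T
T → R
R → O

M, G, I, J, L, F, Q, P, H, S, K, N, T, R, O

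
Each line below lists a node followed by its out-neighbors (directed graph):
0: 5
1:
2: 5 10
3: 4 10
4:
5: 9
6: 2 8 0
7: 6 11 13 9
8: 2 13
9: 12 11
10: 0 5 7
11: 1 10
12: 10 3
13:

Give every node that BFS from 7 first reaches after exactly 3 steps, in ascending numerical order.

3, 5

Level 0: 7
Level 1: 6, 9, 11, 13
Level 2: 0, 1, 2, 8, 10, 12
Level 3: 3, 5
Level 4: 4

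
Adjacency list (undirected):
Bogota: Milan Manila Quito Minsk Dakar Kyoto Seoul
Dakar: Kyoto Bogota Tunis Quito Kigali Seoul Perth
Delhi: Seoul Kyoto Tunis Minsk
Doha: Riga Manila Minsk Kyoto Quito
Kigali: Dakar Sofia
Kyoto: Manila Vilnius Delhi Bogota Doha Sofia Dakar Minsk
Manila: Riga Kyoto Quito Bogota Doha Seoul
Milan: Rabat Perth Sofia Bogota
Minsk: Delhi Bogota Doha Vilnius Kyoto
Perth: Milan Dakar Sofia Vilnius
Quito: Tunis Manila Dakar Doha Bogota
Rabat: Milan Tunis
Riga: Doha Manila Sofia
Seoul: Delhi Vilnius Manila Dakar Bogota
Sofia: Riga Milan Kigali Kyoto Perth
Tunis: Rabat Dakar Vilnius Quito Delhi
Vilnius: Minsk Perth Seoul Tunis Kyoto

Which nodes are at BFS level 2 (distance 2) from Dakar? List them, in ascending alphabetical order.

Level 0: Dakar
Level 1: Bogota, Kigali, Kyoto, Perth, Quito, Seoul, Tunis
Level 2: Delhi, Doha, Manila, Milan, Minsk, Rabat, Sofia, Vilnius
Level 3: Riga

Delhi, Doha, Manila, Milan, Minsk, Rabat, Sofia, Vilnius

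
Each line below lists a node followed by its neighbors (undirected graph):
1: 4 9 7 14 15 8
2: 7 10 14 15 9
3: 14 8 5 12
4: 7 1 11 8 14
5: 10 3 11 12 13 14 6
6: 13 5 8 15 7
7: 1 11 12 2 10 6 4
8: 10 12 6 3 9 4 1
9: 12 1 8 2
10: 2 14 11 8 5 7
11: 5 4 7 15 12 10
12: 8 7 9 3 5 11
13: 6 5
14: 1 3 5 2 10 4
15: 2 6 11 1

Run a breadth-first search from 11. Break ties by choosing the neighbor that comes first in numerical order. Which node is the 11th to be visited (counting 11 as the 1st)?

Visit 11; enqueue 4, 5, 7, 10, 12, 15 → queue [4, 5, 7, 10, 12, 15]
Visit 4; enqueue 1, 8, 14 → queue [5, 7, 10, 12, 15, 1, 8, 14]
Visit 5; enqueue 3, 6, 13 → queue [7, 10, 12, 15, 1, 8, 14, 3, 6, 13]
Visit 7; enqueue 2 → queue [10, 12, 15, 1, 8, 14, 3, 6, 13, 2]
Visit 10 → queue [12, 15, 1, 8, 14, 3, 6, 13, 2]
Visit 12; enqueue 9 → queue [15, 1, 8, 14, 3, 6, 13, 2, 9]
Visit 15 → queue [1, 8, 14, 3, 6, 13, 2, 9]
Visit 1 → queue [8, 14, 3, 6, 13, 2, 9]
Visit 8 → queue [14, 3, 6, 13, 2, 9]
Visit 14 → queue [3, 6, 13, 2, 9]
Visit 3 → queue [6, 13, 2, 9]
Visit 6 → queue [13, 2, 9]
Visit 13 → queue [2, 9]
Visit 2 → queue [9]
Visit 9 → queue []

Visit order: 11, 4, 5, 7, 10, 12, 15, 1, 8, 14, 3, 6, 13, 2, 9

3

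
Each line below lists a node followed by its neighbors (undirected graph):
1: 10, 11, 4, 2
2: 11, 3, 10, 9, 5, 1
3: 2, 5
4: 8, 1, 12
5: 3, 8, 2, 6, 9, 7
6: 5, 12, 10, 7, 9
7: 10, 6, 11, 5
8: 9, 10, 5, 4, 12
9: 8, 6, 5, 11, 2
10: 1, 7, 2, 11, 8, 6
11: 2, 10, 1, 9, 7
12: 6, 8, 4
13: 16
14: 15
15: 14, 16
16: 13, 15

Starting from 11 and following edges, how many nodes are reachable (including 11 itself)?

12

BFS from 11 visits: 11, 1, 2, 7, 9, 10, 4, 3, 5, 6, 8, 12
Reachable nodes: 12 of 16 total.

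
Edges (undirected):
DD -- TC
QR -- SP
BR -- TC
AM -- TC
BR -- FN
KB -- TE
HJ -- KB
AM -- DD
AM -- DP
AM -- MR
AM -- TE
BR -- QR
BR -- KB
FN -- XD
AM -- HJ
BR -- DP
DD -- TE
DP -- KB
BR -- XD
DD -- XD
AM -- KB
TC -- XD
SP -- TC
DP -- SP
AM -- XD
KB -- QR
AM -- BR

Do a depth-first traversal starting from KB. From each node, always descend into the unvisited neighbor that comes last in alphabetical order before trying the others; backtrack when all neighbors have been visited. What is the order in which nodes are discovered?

Visit KB
KB → TE
TE → DD
DD → XD
XD → TC
TC → SP
SP → QR
QR → BR
BR → FN
BR → DP
DP → AM
AM → MR
AM → HJ

KB, TE, DD, XD, TC, SP, QR, BR, FN, DP, AM, MR, HJ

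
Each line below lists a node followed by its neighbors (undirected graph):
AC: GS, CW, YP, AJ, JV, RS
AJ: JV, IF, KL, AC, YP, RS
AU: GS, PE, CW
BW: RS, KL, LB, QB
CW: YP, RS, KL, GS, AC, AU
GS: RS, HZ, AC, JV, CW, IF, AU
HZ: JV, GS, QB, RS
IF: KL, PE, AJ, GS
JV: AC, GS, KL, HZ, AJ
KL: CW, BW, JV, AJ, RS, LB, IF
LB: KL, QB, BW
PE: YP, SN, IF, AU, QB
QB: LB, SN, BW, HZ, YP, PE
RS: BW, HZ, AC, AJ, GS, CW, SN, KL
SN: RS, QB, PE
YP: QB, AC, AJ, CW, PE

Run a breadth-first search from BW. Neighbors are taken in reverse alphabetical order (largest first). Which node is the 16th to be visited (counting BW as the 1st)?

AU

Visit BW; enqueue RS, QB, LB, KL → queue [RS, QB, LB, KL]
Visit RS; enqueue SN, HZ, GS, CW, AJ, AC → queue [QB, LB, KL, SN, HZ, GS, CW, AJ, AC]
Visit QB; enqueue YP, PE → queue [LB, KL, SN, HZ, GS, CW, AJ, AC, YP, PE]
Visit LB → queue [KL, SN, HZ, GS, CW, AJ, AC, YP, PE]
Visit KL; enqueue JV, IF → queue [SN, HZ, GS, CW, AJ, AC, YP, PE, JV, IF]
Visit SN → queue [HZ, GS, CW, AJ, AC, YP, PE, JV, IF]
Visit HZ → queue [GS, CW, AJ, AC, YP, PE, JV, IF]
Visit GS; enqueue AU → queue [CW, AJ, AC, YP, PE, JV, IF, AU]
Visit CW → queue [AJ, AC, YP, PE, JV, IF, AU]
Visit AJ → queue [AC, YP, PE, JV, IF, AU]
Visit AC → queue [YP, PE, JV, IF, AU]
Visit YP → queue [PE, JV, IF, AU]
Visit PE → queue [JV, IF, AU]
Visit JV → queue [IF, AU]
Visit IF → queue [AU]
Visit AU → queue []

Visit order: BW, RS, QB, LB, KL, SN, HZ, GS, CW, AJ, AC, YP, PE, JV, IF, AU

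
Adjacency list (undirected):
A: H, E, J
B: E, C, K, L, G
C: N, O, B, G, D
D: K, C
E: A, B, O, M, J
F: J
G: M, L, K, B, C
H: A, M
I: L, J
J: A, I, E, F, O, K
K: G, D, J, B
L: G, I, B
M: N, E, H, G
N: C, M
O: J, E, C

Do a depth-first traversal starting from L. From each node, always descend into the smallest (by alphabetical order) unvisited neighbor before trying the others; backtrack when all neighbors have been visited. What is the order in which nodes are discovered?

L B C D K G M E A H J F I O N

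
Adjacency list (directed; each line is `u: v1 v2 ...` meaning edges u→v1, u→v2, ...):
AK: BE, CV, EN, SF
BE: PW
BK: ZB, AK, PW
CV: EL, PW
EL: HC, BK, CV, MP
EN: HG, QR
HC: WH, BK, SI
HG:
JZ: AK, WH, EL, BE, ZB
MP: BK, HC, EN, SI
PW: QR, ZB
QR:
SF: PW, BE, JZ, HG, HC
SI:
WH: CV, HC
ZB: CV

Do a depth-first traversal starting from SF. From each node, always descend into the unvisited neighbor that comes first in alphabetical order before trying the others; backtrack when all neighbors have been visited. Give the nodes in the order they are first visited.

Visit SF
SF → BE
BE → PW
PW → QR
PW → ZB
ZB → CV
CV → EL
EL → BK
BK → AK
AK → EN
EN → HG
EL → HC
HC → SI
HC → WH
EL → MP
SF → JZ

SF, BE, PW, QR, ZB, CV, EL, BK, AK, EN, HG, HC, SI, WH, MP, JZ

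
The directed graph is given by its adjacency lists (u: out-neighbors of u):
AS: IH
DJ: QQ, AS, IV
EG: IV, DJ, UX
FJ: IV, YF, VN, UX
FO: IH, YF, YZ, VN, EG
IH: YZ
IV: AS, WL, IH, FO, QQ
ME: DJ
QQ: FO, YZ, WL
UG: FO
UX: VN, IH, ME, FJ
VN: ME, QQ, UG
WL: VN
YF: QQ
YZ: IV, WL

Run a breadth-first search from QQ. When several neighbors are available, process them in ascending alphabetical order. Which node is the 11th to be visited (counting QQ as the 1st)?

Visit QQ; enqueue FO, WL, YZ → queue [FO, WL, YZ]
Visit FO; enqueue EG, IH, VN, YF → queue [WL, YZ, EG, IH, VN, YF]
Visit WL → queue [YZ, EG, IH, VN, YF]
Visit YZ; enqueue IV → queue [EG, IH, VN, YF, IV]
Visit EG; enqueue DJ, UX → queue [IH, VN, YF, IV, DJ, UX]
Visit IH → queue [VN, YF, IV, DJ, UX]
Visit VN; enqueue ME, UG → queue [YF, IV, DJ, UX, ME, UG]
Visit YF → queue [IV, DJ, UX, ME, UG]
Visit IV; enqueue AS → queue [DJ, UX, ME, UG, AS]
Visit DJ → queue [UX, ME, UG, AS]
Visit UX; enqueue FJ → queue [ME, UG, AS, FJ]
Visit ME → queue [UG, AS, FJ]
Visit UG → queue [AS, FJ]
Visit AS → queue [FJ]
Visit FJ → queue []

Visit order: QQ, FO, WL, YZ, EG, IH, VN, YF, IV, DJ, UX, ME, UG, AS, FJ

UX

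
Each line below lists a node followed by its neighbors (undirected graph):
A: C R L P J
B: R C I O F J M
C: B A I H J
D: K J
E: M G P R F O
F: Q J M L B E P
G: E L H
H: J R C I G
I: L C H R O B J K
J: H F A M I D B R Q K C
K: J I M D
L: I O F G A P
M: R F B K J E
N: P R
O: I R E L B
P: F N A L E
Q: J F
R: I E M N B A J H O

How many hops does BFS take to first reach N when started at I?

Level 0: I
Level 1: B, C, H, J, K, L, O, R
Level 2: A, D, E, F, G, M, N, P, Q
N first appears at level 2.

2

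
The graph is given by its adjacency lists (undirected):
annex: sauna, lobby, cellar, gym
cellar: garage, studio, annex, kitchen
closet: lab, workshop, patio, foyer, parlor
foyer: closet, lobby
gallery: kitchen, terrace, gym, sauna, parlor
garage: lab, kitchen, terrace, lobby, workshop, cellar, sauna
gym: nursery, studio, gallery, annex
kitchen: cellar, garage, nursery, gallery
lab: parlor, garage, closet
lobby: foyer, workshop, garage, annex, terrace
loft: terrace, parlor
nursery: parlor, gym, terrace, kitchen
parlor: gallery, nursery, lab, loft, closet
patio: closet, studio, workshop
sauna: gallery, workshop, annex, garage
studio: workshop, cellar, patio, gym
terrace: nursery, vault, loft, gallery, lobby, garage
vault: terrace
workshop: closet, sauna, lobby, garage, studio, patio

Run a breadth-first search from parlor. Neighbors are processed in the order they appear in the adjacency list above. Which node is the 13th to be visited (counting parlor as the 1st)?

Visit parlor; enqueue gallery, nursery, lab, loft, closet → queue [gallery, nursery, lab, loft, closet]
Visit gallery; enqueue kitchen, terrace, gym, sauna → queue [nursery, lab, loft, closet, kitchen, terrace, gym, sauna]
Visit nursery → queue [lab, loft, closet, kitchen, terrace, gym, sauna]
Visit lab; enqueue garage → queue [loft, closet, kitchen, terrace, gym, sauna, garage]
Visit loft → queue [closet, kitchen, terrace, gym, sauna, garage]
Visit closet; enqueue workshop, patio, foyer → queue [kitchen, terrace, gym, sauna, garage, workshop, patio, foyer]
Visit kitchen; enqueue cellar → queue [terrace, gym, sauna, garage, workshop, patio, foyer, cellar]
Visit terrace; enqueue vault, lobby → queue [gym, sauna, garage, workshop, patio, foyer, cellar, vault, lobby]
Visit gym; enqueue studio, annex → queue [sauna, garage, workshop, patio, foyer, cellar, vault, lobby, studio, annex]
Visit sauna → queue [garage, workshop, patio, foyer, cellar, vault, lobby, studio, annex]
Visit garage → queue [workshop, patio, foyer, cellar, vault, lobby, studio, annex]
Visit workshop → queue [patio, foyer, cellar, vault, lobby, studio, annex]
Visit patio → queue [foyer, cellar, vault, lobby, studio, annex]
Visit foyer → queue [cellar, vault, lobby, studio, annex]
Visit cellar → queue [vault, lobby, studio, annex]
Visit vault → queue [lobby, studio, annex]
Visit lobby → queue [studio, annex]
Visit studio → queue [annex]
Visit annex → queue []

Visit order: parlor, gallery, nursery, lab, loft, closet, kitchen, terrace, gym, sauna, garage, workshop, patio, foyer, cellar, vault, lobby, studio, annex

patio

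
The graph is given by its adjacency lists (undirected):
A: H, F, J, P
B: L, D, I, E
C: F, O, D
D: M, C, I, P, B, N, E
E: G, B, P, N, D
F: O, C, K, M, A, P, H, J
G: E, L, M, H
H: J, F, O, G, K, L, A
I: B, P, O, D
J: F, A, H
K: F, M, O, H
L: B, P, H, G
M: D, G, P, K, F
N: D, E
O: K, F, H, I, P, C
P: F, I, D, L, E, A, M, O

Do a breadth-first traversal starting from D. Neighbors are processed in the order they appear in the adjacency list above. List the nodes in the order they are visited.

D, M, C, I, P, B, N, E, G, K, F, O, L, A, H, J

Visit D; enqueue M, C, I, P, B, N, E → queue [M, C, I, P, B, N, E]
Visit M; enqueue G, K, F → queue [C, I, P, B, N, E, G, K, F]
Visit C; enqueue O → queue [I, P, B, N, E, G, K, F, O]
Visit I → queue [P, B, N, E, G, K, F, O]
Visit P; enqueue L, A → queue [B, N, E, G, K, F, O, L, A]
Visit B → queue [N, E, G, K, F, O, L, A]
Visit N → queue [E, G, K, F, O, L, A]
Visit E → queue [G, K, F, O, L, A]
Visit G; enqueue H → queue [K, F, O, L, A, H]
Visit K → queue [F, O, L, A, H]
Visit F; enqueue J → queue [O, L, A, H, J]
Visit O → queue [L, A, H, J]
Visit L → queue [A, H, J]
Visit A → queue [H, J]
Visit H → queue [J]
Visit J → queue []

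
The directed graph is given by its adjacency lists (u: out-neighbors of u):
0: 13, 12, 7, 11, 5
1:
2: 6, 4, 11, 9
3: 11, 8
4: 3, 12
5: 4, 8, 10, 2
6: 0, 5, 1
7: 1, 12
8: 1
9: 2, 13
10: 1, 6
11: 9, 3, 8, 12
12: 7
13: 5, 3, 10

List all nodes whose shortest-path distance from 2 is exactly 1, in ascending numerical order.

Level 0: 2
Level 1: 4, 6, 9, 11
Level 2: 0, 1, 3, 5, 8, 12, 13
Level 3: 7, 10

4, 6, 9, 11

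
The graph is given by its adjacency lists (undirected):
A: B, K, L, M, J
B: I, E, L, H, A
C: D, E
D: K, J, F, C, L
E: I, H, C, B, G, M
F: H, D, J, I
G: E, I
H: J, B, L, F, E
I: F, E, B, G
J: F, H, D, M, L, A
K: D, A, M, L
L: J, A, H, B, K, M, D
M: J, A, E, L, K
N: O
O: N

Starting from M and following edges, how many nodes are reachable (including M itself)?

13

BFS from M visits: M, J, A, E, L, K, F, H, D, B, I, C, G
Reachable nodes: 13 of 15 total.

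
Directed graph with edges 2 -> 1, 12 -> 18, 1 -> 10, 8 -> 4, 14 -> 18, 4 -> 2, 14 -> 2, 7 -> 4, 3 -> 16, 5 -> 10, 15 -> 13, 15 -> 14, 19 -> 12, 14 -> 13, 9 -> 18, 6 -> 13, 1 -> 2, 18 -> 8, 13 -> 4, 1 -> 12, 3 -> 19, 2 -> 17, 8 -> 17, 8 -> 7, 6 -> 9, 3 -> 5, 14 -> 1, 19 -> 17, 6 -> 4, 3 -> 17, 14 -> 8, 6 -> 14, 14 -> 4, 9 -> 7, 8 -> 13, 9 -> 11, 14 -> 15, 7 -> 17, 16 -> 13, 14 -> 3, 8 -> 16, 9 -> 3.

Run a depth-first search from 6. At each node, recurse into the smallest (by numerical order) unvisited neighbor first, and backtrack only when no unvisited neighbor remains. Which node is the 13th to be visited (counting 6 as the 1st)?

Visit 6
6 → 4
4 → 2
2 → 1
1 → 10
1 → 12
12 → 18
18 → 8
8 → 7
7 → 17
8 → 13
8 → 16
6 → 9
9 → 3
3 → 5
3 → 19
9 → 11
6 → 14
14 → 15

Visit order: 6, 4, 2, 1, 10, 12, 18, 8, 7, 17, 13, 16, 9, 3, 5, 19, 11, 14, 15

9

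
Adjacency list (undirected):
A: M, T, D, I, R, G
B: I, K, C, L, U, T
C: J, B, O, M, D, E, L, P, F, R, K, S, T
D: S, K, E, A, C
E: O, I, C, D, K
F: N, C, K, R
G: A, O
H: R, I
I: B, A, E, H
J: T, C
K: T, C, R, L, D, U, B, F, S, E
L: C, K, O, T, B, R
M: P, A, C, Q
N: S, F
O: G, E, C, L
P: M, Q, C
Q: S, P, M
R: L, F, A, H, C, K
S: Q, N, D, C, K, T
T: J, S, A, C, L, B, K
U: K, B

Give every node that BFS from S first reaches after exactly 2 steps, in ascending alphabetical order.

Level 0: S
Level 1: C, D, K, N, Q, T
Level 2: A, B, E, F, J, L, M, O, P, R, U
Level 3: G, H, I

A, B, E, F, J, L, M, O, P, R, U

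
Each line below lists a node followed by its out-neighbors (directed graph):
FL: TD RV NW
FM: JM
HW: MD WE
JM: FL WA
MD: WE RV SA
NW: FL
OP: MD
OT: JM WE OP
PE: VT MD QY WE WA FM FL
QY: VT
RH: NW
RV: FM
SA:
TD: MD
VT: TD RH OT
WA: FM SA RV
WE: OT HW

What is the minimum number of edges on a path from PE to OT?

Level 0: PE
Level 1: FL, FM, MD, QY, VT, WA, WE
Level 2: HW, JM, NW, OT, RH, RV, SA, TD
Level 3: OP
OT first appears at level 2.

2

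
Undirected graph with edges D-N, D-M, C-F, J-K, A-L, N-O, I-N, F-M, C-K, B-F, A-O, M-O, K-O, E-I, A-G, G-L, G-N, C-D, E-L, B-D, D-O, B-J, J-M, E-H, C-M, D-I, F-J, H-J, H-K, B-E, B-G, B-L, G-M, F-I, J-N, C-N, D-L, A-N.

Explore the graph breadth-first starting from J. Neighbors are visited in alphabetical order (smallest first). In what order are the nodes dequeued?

J, B, F, H, K, M, N, D, E, G, L, C, I, O, A

Visit J; enqueue B, F, H, K, M, N → queue [B, F, H, K, M, N]
Visit B; enqueue D, E, G, L → queue [F, H, K, M, N, D, E, G, L]
Visit F; enqueue C, I → queue [H, K, M, N, D, E, G, L, C, I]
Visit H → queue [K, M, N, D, E, G, L, C, I]
Visit K; enqueue O → queue [M, N, D, E, G, L, C, I, O]
Visit M → queue [N, D, E, G, L, C, I, O]
Visit N; enqueue A → queue [D, E, G, L, C, I, O, A]
Visit D → queue [E, G, L, C, I, O, A]
Visit E → queue [G, L, C, I, O, A]
Visit G → queue [L, C, I, O, A]
Visit L → queue [C, I, O, A]
Visit C → queue [I, O, A]
Visit I → queue [O, A]
Visit O → queue [A]
Visit A → queue []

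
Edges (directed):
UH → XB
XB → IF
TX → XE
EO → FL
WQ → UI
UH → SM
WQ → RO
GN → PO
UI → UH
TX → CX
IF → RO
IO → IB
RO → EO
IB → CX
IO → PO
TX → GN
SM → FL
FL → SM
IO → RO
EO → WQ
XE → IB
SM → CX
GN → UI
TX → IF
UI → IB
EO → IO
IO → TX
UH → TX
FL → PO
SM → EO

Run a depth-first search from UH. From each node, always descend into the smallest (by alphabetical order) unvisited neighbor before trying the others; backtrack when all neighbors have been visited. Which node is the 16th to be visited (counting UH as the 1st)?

Visit UH
UH → SM
SM → CX
SM → EO
EO → FL
FL → PO
EO → IO
IO → IB
IO → RO
IO → TX
TX → GN
GN → UI
TX → IF
TX → XE
EO → WQ
UH → XB

Visit order: UH, SM, CX, EO, FL, PO, IO, IB, RO, TX, GN, UI, IF, XE, WQ, XB

XB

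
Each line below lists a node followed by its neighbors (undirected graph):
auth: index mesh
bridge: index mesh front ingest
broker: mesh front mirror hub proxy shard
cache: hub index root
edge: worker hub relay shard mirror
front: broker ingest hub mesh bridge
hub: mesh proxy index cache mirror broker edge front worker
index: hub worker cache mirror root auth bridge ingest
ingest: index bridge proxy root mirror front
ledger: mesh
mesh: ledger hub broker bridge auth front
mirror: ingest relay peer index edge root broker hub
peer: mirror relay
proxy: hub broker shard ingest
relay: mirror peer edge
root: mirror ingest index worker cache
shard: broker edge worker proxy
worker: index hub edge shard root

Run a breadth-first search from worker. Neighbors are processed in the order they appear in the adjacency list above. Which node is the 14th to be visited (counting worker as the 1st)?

Visit worker; enqueue index, hub, edge, shard, root → queue [index, hub, edge, shard, root]
Visit index; enqueue cache, mirror, auth, bridge, ingest → queue [hub, edge, shard, root, cache, mirror, auth, bridge, ingest]
Visit hub; enqueue mesh, proxy, broker, front → queue [edge, shard, root, cache, mirror, auth, bridge, ingest, mesh, proxy, broker, front]
Visit edge; enqueue relay → queue [shard, root, cache, mirror, auth, bridge, ingest, mesh, proxy, broker, front, relay]
Visit shard → queue [root, cache, mirror, auth, bridge, ingest, mesh, proxy, broker, front, relay]
Visit root → queue [cache, mirror, auth, bridge, ingest, mesh, proxy, broker, front, relay]
Visit cache → queue [mirror, auth, bridge, ingest, mesh, proxy, broker, front, relay]
Visit mirror; enqueue peer → queue [auth, bridge, ingest, mesh, proxy, broker, front, relay, peer]
Visit auth → queue [bridge, ingest, mesh, proxy, broker, front, relay, peer]
Visit bridge → queue [ingest, mesh, proxy, broker, front, relay, peer]
Visit ingest → queue [mesh, proxy, broker, front, relay, peer]
Visit mesh; enqueue ledger → queue [proxy, broker, front, relay, peer, ledger]
Visit proxy → queue [broker, front, relay, peer, ledger]
Visit broker → queue [front, relay, peer, ledger]
Visit front → queue [relay, peer, ledger]
Visit relay → queue [peer, ledger]
Visit peer → queue [ledger]
Visit ledger → queue []

Visit order: worker, index, hub, edge, shard, root, cache, mirror, auth, bridge, ingest, mesh, proxy, broker, front, relay, peer, ledger

broker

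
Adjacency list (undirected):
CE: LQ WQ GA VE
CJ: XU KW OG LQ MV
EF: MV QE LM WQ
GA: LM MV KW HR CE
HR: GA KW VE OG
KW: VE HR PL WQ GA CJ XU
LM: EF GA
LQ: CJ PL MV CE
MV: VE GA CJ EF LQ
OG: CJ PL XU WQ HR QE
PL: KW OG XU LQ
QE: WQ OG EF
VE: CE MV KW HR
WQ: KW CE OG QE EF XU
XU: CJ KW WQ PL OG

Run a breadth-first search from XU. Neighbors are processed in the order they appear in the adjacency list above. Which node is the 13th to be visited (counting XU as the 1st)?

QE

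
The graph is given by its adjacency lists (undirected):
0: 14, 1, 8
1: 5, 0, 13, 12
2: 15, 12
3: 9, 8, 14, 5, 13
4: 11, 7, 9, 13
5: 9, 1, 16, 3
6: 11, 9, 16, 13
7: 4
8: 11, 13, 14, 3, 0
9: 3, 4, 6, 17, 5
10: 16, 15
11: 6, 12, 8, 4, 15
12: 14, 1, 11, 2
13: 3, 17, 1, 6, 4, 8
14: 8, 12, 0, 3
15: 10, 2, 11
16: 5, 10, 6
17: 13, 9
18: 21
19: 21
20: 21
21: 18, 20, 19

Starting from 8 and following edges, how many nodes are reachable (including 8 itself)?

BFS from 8 visits: 8, 14, 13, 11, 3, 0, 12, 17, 6, 4, 1, 15, 9, 5, 2, 16, 7, 10
Reachable nodes: 18 of 22 total.

18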